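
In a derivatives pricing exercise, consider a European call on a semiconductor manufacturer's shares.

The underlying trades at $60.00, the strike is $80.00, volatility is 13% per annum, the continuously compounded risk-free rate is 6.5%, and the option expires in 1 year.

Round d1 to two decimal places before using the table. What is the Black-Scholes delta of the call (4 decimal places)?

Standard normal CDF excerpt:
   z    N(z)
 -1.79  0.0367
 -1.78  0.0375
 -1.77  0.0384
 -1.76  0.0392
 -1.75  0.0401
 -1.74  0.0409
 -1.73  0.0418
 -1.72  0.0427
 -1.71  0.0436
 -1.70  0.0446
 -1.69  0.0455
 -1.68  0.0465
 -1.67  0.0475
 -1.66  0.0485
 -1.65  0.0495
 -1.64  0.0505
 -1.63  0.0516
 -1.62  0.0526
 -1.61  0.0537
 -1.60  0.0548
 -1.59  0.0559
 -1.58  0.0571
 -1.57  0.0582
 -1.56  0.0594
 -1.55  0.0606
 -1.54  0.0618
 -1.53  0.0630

T = 1;  σ√T = 0.1300
d₁ = [ln(60/80) + (0.065 + 0.13²/2)·1] / 0.1300 = [-0.2877 + 0.0735] / 0.1300 = -1.6479 which rounds to -1.65
N(d₁) = N(-1.65) = 0.0495
Δ_call = N(d₁) = 0.0495

0.0495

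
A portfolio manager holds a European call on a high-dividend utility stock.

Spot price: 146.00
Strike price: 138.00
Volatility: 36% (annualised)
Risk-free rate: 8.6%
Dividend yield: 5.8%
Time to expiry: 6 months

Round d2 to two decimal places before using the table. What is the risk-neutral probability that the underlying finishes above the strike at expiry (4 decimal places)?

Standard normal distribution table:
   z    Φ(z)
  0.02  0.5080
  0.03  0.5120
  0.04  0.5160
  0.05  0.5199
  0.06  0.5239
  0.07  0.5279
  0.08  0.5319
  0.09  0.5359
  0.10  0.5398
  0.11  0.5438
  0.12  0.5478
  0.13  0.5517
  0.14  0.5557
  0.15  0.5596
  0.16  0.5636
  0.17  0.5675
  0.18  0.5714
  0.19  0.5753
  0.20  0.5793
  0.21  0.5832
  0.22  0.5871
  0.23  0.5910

T = 0.5;  σ√T = 0.2546
d₁ = [ln(146/138) + (0.086 − 0.058 + ½·0.36²)·0.5] / (σ√T) = (0.0564 + 0.0464) / 0.2546 = 0.4037 ⇒ 0.40
d₂ = 0.4037 − 0.2546 = 0.1491 ⇒ 0.15
Pr(exercise) under Q = N(d₂) = 0.5596

0.5596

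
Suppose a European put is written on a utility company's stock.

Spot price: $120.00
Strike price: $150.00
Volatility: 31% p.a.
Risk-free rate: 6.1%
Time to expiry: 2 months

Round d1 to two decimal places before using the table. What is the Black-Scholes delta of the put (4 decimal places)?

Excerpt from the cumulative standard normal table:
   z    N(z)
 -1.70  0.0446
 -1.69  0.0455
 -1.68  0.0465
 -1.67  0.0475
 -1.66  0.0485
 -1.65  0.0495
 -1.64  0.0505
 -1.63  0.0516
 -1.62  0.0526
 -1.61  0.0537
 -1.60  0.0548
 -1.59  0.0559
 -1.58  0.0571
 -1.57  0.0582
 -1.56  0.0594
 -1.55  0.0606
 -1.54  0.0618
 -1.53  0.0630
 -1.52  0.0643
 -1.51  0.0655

-0.9474

σ√T = 0.31·√0.1667 = 0.1266
d₁ = [ln(120/150) + (0.061 + 0.31²/2)·0.1667] / 0.1266 = [-0.2231 + 0.0182] / 0.1266 = -1.6196 → -1.62
N(d₁) = N(-1.62) = 0.0526
Δ_put = N(d₁) − 1 = 0.0526 − 1 = -0.9474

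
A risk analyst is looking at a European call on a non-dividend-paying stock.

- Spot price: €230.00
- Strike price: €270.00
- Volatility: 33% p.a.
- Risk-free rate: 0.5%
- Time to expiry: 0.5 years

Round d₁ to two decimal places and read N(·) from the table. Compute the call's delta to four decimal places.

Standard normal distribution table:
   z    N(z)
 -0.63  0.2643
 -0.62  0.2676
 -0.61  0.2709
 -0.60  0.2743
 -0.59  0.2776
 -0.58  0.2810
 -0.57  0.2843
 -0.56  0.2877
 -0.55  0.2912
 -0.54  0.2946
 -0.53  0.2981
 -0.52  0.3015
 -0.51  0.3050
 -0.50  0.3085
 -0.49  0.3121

σ√T = 0.33 × 0.7071 = 0.2333
ln(S/K) + (r + σ²/2)T = ln(230/270) + (0.005 + 0.33²/2)·0.5 = -0.1603 + 0.0297 = -0.1306
d₁ = -0.1306 / 0.2333 = -0.5598 which rounds to -0.56
N(d₁) = N(-0.56) = 0.2877
Δ_call = N(d₁) = 0.2877

0.2877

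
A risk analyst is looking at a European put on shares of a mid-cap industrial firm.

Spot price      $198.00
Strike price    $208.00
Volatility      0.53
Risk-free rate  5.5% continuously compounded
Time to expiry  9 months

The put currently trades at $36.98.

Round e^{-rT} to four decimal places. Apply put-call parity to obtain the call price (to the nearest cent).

$35.38

e^(−rT) = e^(−0.055·0.75) = 0.9596
Put-call parity: C − P = S − K·e^(−rT) = 198 − 208·0.9596 = 198 − 199.5968 = -1.5968
C = P + (C − P) = 36.98 + (-1.5968) = 35.3832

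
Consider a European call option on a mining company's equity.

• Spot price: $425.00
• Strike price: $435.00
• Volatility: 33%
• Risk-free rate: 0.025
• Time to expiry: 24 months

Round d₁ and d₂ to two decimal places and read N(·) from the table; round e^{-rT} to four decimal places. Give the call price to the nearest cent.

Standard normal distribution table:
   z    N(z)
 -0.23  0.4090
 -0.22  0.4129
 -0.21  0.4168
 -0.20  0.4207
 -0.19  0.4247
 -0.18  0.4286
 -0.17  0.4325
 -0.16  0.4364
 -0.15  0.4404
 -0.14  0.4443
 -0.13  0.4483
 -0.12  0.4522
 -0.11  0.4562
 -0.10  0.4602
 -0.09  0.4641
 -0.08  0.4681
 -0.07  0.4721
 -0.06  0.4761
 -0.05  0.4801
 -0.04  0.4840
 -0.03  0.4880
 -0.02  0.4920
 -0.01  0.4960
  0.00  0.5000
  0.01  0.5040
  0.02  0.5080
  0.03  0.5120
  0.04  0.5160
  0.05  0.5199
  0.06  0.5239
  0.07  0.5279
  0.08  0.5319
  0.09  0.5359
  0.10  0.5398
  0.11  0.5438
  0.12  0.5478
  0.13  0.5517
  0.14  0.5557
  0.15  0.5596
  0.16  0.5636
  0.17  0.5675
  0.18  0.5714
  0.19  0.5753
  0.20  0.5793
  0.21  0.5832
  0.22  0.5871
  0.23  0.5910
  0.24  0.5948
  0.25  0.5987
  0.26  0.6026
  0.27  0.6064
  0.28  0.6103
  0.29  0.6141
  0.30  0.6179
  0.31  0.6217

σ√T = 0.33 × 1.4142 = 0.4667
d₁ = [ln(425/435) + (0.025 + ½·0.33²)·2] / (σ√T) = (-0.0233 + 0.1589) / 0.4667 = 0.2906 ≈ 0.29
d₂ = 0.2906 − 0.4667 = -0.1760 ≈ -0.18
e^(−rT) = e^(−0.025·2) = 0.9512
N(d₁) = N(0.29) = 0.6141;  N(d₂) = N(-0.18) = 0.4286
C = 425·0.6141 − 435·0.9512·0.4286 = 260.9925 − 177.3427 = 83.6498

$83.65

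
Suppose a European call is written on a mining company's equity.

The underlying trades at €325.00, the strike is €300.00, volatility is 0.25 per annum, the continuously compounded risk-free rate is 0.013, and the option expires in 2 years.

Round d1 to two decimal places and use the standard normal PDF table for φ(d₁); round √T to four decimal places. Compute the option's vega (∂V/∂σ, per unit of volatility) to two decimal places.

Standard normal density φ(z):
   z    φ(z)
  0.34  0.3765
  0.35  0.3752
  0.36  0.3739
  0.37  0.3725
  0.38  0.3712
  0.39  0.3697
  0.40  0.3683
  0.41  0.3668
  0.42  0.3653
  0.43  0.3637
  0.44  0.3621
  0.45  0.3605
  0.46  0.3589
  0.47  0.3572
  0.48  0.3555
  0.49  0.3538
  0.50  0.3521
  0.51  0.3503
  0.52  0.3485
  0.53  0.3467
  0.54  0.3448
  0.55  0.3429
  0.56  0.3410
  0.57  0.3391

T = 2;  σ√T = 0.3536
d₁ = [ln(325/300) + (0.013 + 0.25²/2)·2] / 0.3536 = [0.0800 + 0.0885] / 0.3536 = 0.4767 which rounds to 0.48
√T = √2 = 1.4142
φ(d₁) = φ(0.48) = 0.3555
vega = S·φ(d₁)·√T = 325·0.3555·1.4142 = 163.3931

163.39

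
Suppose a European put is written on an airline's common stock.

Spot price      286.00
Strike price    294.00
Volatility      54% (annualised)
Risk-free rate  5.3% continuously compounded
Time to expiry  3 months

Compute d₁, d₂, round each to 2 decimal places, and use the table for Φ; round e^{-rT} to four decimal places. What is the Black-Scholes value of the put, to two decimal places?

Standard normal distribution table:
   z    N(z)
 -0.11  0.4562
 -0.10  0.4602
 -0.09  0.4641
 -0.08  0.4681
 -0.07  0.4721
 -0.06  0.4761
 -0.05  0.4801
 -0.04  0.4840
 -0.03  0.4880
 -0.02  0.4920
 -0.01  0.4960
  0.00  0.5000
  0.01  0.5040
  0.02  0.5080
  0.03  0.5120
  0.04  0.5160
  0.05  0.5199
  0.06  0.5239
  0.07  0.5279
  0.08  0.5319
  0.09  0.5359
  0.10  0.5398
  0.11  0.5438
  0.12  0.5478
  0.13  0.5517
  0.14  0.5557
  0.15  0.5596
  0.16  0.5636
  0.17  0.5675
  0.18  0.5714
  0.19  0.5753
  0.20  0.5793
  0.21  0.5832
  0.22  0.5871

T = 0.25;  σ√T = 0.2700
d₁ = [ln(286/294) + (0.053 + 0.54²/2)·0.25] / 0.2700 = [-0.0276 + 0.0497] / 0.2700 = 0.0819 → 0.08
d₂ = d₁ − σ√T = 0.0819 − 0.2700 = -0.1881 → -0.19
e^(−rT) = e^(−0.053·0.25) = 0.9868
N(−d₂) = N(0.19) = 0.5753;  N(−d₁) = N(-0.08) = 0.4681
P = 294·0.9868·0.5753 − 286·0.4681 = 166.9056 − 133.8766 = 33.0290

33.03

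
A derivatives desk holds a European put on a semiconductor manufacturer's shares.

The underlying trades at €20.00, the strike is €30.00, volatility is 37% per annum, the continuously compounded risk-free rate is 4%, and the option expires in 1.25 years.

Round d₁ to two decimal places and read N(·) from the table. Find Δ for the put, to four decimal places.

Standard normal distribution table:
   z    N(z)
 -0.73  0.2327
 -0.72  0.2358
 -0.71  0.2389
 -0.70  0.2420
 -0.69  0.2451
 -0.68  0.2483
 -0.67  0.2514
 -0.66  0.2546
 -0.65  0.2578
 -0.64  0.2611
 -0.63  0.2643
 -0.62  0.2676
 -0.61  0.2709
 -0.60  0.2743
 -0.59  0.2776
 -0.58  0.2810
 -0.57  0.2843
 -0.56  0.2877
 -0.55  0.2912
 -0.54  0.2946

σ√T = 0.37 × 1.1180 = 0.4137
ln(S/K) + (r + σ²/2)T = ln(20/30) + (0.04 + 0.37²/2)·1.25 = -0.4055 + 0.1356 = -0.2699
d₁ = -0.2699 / 0.4137 = -0.6525 ⇒ -0.65
N(d₁) = N(-0.65) = 0.2578
Δ_put = N(d₁) − 1 = 0.2578 − 1 = -0.7422

-0.7422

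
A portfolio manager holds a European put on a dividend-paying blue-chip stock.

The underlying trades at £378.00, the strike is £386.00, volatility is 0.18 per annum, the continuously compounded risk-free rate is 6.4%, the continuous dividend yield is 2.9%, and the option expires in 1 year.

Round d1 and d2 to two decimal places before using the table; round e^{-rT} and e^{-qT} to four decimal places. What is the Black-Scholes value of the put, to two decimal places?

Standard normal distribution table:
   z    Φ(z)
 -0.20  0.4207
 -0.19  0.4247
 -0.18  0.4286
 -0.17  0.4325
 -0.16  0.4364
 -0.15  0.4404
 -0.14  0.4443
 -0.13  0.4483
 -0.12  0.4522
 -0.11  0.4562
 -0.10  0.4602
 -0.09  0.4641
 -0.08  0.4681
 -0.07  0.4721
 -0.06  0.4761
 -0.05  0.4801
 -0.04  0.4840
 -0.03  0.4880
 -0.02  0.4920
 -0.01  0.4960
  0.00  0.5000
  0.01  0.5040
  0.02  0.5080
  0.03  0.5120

£23.67

σ√T = 0.18 × 1.0000 = 0.1800
d₁ = [ln(378/386) + (0.064 − 0.029 + 0.18²/2)·1] / 0.1800 = [-0.0209 + 0.0512] / 0.1800 = 0.1681 ⇒ 0.17
d₂ = d₁ − σ√T = 0.1681 − 0.1800 = -0.0119 ⇒ -0.01
e^(−qT) = e^(−0.029·1) = 0.9714;  e^(−rT) = e^(−0.064·1) = 0.9380
N(−d₂) = N(0.01) = 0.5040;  N(−d₁) = N(-0.17) = 0.4325
P = 386·0.9380·0.5040 − 378·0.9714·0.4325 = 182.4823 − 158.8093 = 23.6729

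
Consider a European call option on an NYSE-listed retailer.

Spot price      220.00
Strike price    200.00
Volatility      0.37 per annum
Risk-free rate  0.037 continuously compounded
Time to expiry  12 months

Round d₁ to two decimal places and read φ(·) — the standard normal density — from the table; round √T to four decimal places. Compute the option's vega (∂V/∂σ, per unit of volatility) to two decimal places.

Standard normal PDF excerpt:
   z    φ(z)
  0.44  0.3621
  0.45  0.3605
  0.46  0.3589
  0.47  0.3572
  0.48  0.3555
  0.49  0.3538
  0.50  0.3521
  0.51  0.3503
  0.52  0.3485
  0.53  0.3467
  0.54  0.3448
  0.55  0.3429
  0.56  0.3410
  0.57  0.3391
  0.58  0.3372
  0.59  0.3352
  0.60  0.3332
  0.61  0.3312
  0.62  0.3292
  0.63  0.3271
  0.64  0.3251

75.86

σ√T = 0.37·√1 = 0.3700
d₁ = [ln(220/200) + (0.037 + 0.37²/2)·1] / 0.3700 = [0.0953 + 0.1054] / 0.3700 = 0.5426 → 0.54
√T = √1 = 1.0000
φ(d₁) = φ(0.54) = 0.3448
vega = S·φ(d₁)·√T = 220·0.3448·1.0000 = 75.8560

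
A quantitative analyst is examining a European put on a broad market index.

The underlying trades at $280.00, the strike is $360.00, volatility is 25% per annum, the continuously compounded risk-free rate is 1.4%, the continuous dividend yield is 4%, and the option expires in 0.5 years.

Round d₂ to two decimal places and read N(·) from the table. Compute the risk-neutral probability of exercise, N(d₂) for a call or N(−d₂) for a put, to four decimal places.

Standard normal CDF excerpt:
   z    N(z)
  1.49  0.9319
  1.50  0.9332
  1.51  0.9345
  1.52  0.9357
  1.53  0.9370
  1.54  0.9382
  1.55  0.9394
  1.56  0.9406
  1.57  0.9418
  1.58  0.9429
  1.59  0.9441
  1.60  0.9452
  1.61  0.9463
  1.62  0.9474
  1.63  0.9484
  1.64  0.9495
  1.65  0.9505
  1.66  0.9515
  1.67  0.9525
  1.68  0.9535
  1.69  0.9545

0.9429

σ√T = 0.25·√0.5 = 0.1768
d₁ = [ln(280/360) + (0.014 − 0.04 + 0.25²/2)·0.5] / 0.1768 = [-0.2513 + 0.0026] / 0.1768 = -1.4068 ⇒ -1.41
d₂ = d₁ − σ√T = -1.4068 − 0.1768 = -1.5836 ⇒ -1.58
Pr(exercise) under Q = N(−d₂) = N(1.58) = 0.9429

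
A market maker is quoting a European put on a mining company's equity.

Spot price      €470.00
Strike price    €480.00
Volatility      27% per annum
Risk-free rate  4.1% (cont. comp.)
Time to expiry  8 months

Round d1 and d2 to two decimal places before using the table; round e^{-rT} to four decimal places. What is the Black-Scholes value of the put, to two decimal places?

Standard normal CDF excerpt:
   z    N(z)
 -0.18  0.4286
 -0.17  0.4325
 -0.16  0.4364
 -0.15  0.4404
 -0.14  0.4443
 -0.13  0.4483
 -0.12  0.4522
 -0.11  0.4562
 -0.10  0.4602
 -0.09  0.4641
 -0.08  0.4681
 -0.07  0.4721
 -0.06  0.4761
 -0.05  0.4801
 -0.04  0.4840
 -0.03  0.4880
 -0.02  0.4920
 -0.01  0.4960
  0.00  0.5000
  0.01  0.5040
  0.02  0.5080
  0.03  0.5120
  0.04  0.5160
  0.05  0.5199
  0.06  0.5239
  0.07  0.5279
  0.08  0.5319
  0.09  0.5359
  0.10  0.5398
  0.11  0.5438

€39.60

σ√T = 0.27 × 0.8165 = 0.2205
d₁ = [ln(470/480) + (0.041 + ½·0.27²)·0.6667] / (σ√T) = (-0.0211 + 0.0516) / 0.2205 = 0.1387 which rounds to 0.14
d₂ = 0.1387 − 0.2205 = -0.0817 which rounds to -0.08
e^(−rT) = e^(−0.041·0.6667) = 0.9730
N(−d₂) = N(0.08) = 0.5319;  N(−d₁) = N(-0.14) = 0.4443
P = 480·0.9730·0.5319 − 470·0.4443 = 248.4186 − 208.8210 = 39.5976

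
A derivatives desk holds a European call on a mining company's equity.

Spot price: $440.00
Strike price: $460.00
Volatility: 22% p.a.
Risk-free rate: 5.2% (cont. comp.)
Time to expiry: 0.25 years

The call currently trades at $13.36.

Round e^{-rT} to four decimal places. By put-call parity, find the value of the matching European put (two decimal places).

$27.43

e^(−rT) = e^(−0.052·0.25) = 0.9871
Put-call parity: C − P = S − K·e^(−rT) = 440 − 460·0.9871 = 440 − 454.0660 = -14.0660
P = C − (C − P) = 13.36 − (-14.0660) = 27.4260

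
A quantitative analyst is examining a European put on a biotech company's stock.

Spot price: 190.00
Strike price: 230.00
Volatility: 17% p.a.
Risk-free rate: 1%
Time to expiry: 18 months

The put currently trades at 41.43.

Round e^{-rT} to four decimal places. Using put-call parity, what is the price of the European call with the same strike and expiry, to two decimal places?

4.86

e^(−rT) = e^(−0.01·1.5) = 0.9851
Put-call parity: C − P = S − K·e^(−rT) = 190 − 230·0.9851 = 190 − 226.5730 = -36.5730
C = P + (C − P) = 41.43 + (-36.5730) = 4.8570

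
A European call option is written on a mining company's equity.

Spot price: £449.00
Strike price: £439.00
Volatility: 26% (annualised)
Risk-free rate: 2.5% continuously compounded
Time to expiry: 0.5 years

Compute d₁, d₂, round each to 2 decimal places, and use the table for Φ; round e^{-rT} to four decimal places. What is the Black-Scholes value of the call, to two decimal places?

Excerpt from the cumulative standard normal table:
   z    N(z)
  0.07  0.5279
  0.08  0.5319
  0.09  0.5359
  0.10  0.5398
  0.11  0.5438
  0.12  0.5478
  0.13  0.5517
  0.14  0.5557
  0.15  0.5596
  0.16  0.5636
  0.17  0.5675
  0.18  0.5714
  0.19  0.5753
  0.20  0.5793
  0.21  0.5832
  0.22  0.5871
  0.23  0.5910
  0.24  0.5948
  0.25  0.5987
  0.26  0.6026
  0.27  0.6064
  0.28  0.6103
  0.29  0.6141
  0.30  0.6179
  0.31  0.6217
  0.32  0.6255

T = 0.5;  σ√T = 0.1838
d₁ = [ln(449/439) + (0.025 + 0.26²/2)·0.5] / 0.1838 = [0.0225 + 0.0294] / 0.1838 = 0.2824 ≈ 0.28
d₂ = d₁ − σ√T = 0.2824 − 0.1838 = 0.0986 ≈ 0.10
e^(−rT) = e^(−0.025·0.5) = 0.9876
N(d₁) = N(0.28) = 0.6103;  N(d₂) = N(0.10) = 0.5398
C = 449·0.6103 − 439·0.9876·0.5398 = 274.0247 − 234.0337 = 39.9910

£39.99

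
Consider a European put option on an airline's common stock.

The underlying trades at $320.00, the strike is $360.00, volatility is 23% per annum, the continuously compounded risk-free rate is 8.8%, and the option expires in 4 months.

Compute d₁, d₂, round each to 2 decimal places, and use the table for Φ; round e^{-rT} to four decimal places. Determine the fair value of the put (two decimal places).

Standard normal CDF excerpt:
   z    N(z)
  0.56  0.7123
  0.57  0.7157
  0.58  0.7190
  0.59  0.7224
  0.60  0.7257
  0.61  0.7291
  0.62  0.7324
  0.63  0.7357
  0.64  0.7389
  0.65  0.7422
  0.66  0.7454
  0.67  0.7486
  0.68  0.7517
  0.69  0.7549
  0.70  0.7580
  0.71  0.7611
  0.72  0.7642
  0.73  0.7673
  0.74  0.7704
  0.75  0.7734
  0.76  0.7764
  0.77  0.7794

$36.02

σ√T = 0.23 × 0.5774 = 0.1328
d₁ = [ln(320/360) + (0.088 + ½·0.23²)·0.3333] / (σ√T) = (-0.1178 + 0.0381) / 0.1328 = -0.5997 → -0.60
d₂ = -0.5997 − 0.1328 = -0.7325 → -0.73
e^(−rT) = e^(−0.088·0.3333) = 0.9711
N(−d₂) = N(0.73) = 0.7673;  N(−d₁) = N(0.60) = 0.7257
P = 360·0.9711·0.7673 − 320·0.7257 = 268.2450 − 232.2240 = 36.0210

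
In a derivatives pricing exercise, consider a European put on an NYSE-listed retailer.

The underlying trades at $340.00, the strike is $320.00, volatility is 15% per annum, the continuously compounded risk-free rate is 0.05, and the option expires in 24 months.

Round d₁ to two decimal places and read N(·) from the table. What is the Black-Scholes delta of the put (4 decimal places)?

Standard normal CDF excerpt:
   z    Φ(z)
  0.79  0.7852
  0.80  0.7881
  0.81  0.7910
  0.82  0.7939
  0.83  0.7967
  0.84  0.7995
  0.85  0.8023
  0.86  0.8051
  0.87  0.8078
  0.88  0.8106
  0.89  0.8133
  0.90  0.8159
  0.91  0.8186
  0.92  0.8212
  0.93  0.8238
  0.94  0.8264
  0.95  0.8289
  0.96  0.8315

-0.1949

T = 2;  σ√T = 0.2121
d₁ = [ln(340/320) + (0.05 + 0.15²/2)·2] / 0.2121 = [0.0606 + 0.1225] / 0.2121 = 0.8633 → 0.86
N(d₁) = N(0.86) = 0.8051
Δ_put = N(d₁) − 1 = 0.8051 − 1 = -0.1949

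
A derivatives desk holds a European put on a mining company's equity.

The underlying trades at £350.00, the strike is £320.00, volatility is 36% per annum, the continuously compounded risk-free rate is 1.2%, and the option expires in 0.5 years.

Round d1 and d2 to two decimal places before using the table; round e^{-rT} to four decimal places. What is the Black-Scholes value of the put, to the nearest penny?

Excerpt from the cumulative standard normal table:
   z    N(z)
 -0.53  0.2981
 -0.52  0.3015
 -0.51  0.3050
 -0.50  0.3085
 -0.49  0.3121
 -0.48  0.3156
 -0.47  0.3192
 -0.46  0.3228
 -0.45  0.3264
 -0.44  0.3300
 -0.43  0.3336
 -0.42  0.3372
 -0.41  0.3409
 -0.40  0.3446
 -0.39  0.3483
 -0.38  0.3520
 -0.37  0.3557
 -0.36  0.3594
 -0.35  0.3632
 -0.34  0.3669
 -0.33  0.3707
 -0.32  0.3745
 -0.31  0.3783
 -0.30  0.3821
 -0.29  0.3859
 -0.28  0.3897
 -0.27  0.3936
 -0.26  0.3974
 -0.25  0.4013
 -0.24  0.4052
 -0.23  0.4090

£19.67

σ√T = 0.36 × 0.7071 = 0.2546
d₁ = [ln(350/320) + (0.012 + 0.36²/2)·0.5] / 0.2546 = [0.0896 + 0.0384] / 0.2546 = 0.5029 which rounds to 0.50
d₂ = d₁ − σ√T = 0.5029 − 0.2546 = 0.2483 which rounds to 0.25
e^(−rT) = e^(−0.012·0.5) = 0.9940
N(−d₂) = N(-0.25) = 0.4013;  N(−d₁) = N(-0.50) = 0.3085
P = 320·0.9940·0.4013 − 350·0.3085 = 127.6455 − 107.9750 = 19.6705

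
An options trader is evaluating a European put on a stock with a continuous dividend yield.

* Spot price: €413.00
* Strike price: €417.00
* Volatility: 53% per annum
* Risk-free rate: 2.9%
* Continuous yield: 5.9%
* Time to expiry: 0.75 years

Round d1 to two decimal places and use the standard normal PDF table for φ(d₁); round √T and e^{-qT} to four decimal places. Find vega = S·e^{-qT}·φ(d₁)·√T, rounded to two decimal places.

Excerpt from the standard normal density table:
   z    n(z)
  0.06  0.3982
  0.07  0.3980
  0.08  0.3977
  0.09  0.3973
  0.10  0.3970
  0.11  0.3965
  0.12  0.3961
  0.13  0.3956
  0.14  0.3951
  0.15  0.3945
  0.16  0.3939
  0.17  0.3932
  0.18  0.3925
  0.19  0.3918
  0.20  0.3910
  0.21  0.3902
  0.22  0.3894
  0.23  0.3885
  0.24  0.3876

134.78

T = 0.75;  σ√T = 0.4590
ln(S/K) + (r − q + σ²/2)T = ln(413/417) + (0.029 − 0.059 + 0.53²/2)·0.75 = -0.0096 + 0.0828 = 0.0732
d₁ = 0.0732 / 0.4590 = 0.1595 → 0.16
√T = √0.75 = 0.8660
φ(d₁) = φ(0.16) = 0.3939
exp(−qT) = exp(−0.059·0.75) = 0.9567
vega = S·exp(−qT)·φ(d₁)·√T = 413·0.9567·0.3939·0.8660 = 134.7813
(Call and put vega coincide under Black-Scholes.)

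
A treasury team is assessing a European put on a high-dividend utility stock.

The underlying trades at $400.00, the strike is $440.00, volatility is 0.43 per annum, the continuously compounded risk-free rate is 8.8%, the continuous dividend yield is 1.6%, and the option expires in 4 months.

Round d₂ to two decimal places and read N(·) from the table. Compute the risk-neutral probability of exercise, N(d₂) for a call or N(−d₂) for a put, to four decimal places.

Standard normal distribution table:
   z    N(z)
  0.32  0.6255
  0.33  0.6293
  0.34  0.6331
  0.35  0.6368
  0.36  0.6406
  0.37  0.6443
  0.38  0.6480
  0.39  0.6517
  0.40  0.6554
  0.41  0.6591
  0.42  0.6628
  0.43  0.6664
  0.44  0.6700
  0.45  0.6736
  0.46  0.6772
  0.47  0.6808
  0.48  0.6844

0.6591

σ√T = 0.43·√0.3333 = 0.2483
d₁ = [ln(400/440) + (0.088 − 0.016 + 0.43²/2)·0.3333] / 0.2483 = [-0.0953 + 0.0548] / 0.2483 = -0.1631 ≈ -0.16
d₂ = d₁ − σ√T = -0.1631 − 0.2483 = -0.4114 ≈ -0.41
Risk-neutral Pr[S_T < K] = N(−d₂) = N(0.41) = 0.6591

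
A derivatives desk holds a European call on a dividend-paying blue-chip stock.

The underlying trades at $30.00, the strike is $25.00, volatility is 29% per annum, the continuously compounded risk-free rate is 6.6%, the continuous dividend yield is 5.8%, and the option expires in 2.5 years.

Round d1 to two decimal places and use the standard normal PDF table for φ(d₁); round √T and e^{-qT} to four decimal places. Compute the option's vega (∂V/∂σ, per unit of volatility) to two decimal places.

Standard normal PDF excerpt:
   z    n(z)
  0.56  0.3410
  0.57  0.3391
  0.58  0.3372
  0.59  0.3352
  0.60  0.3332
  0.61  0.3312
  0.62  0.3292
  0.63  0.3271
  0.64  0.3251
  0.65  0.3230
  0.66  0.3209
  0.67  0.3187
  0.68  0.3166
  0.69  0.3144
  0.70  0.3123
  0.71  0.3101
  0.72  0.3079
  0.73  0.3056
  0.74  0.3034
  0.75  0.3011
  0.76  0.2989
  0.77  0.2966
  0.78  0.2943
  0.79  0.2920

13.08

σ√T = 0.29 × 1.5811 = 0.4585
d₁ = [ln(30/25) + (0.066 − 0.058 + ½·0.29²)·2.5] / (σ√T) = (0.1823 + 0.1251) / 0.4585 = 0.6705 → 0.67
√T = √2.5 = 1.5811
φ(d₁) = φ(0.67) = 0.3187
exp(−qT) = exp(−0.058·2.5) = 0.8650
vega = S·exp(−qT)·φ(d₁)·√T = 30·0.8650·0.3187·1.5811 = 13.0761
(The put has the same vega.)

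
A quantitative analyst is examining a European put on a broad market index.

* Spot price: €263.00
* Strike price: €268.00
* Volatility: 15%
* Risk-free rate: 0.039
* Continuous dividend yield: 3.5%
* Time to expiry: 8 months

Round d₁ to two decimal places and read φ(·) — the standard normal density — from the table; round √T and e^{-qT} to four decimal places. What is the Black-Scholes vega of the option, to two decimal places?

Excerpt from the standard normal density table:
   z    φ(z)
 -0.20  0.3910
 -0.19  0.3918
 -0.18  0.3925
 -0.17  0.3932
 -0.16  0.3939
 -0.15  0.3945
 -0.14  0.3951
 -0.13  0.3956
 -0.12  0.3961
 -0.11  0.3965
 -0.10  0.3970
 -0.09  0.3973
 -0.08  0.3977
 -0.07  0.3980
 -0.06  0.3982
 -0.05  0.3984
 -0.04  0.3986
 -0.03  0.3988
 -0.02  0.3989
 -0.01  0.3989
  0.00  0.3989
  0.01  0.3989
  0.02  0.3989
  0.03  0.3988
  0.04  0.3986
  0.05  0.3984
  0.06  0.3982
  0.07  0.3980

σ√T = 0.15·√0.6667 = 0.1225
ln(S/K) + (r − q + σ²/2)T = ln(263/268) + (0.039 − 0.035 + 0.15²/2)·0.6667 = -0.0188 + 0.0102 = -0.0087
d₁ = -0.0087 / 0.1225 = -0.0708 ⇒ -0.07
√T = √0.6667 = 0.8165
φ(d₁) = φ(-0.07) = 0.3980
exp(−qT) = exp(−0.035·0.6667) = 0.9769
vega = S·exp(−qT)·φ(d₁)·√T = 263·0.9769·0.3980·0.8165 = 83.4920
(Call and put vega coincide under Black-Scholes.)

83.49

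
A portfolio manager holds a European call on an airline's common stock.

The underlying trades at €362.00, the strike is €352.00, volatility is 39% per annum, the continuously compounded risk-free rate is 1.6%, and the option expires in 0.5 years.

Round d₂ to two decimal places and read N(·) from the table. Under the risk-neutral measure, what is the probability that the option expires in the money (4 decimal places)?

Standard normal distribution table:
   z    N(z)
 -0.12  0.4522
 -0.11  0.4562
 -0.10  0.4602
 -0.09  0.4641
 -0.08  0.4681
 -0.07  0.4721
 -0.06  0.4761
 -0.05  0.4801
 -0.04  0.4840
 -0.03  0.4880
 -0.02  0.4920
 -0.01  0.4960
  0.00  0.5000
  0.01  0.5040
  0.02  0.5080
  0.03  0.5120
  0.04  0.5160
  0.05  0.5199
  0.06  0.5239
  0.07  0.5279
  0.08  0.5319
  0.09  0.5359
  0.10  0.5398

0.4960

T = 0.5;  σ√T = 0.2758
d₁ = [ln(362/352) + (0.016 + 0.39²/2)·0.5] / 0.2758 = [0.0280 + 0.0460] / 0.2758 = 0.2685 which rounds to 0.27
d₂ = d₁ − σ√T = 0.2685 − 0.2758 = -0.0073 which rounds to -0.01
Risk-neutral Pr[S_T > K] = N(d₂) = N(-0.01) = 0.4960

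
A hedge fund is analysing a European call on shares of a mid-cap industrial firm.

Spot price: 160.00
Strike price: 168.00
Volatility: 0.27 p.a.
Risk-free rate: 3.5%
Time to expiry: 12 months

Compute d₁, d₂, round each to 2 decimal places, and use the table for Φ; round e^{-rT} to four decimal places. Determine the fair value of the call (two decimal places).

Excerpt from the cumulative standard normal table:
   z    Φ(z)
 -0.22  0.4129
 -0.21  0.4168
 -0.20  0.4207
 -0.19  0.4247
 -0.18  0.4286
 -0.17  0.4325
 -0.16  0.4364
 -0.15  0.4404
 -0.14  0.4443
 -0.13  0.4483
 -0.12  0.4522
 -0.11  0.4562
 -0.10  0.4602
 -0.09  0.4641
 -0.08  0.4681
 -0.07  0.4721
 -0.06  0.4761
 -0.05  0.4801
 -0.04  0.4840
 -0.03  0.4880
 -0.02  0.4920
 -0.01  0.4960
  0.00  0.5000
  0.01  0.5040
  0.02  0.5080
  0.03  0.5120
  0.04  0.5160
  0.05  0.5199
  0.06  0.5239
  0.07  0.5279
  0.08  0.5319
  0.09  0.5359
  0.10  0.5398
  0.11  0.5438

σ√T = 0.27 × 1.0000 = 0.2700
d₁ = [ln(160/168) + (0.035 + ½·0.27²)·1] / (σ√T) = (-0.0488 + 0.0715) / 0.2700 = 0.0839 → 0.08
d₂ = 0.0839 − 0.2700 = -0.1861 → -0.19
exp(−rT) = exp(−0.035·1) = 0.9656
N(d₁) = N(0.08) = 0.5319;  N(d₂) = N(-0.19) = 0.4247
C = 160·0.5319 − 168·0.9656·0.4247 = 85.1040 − 68.8952 = 16.2088

16.21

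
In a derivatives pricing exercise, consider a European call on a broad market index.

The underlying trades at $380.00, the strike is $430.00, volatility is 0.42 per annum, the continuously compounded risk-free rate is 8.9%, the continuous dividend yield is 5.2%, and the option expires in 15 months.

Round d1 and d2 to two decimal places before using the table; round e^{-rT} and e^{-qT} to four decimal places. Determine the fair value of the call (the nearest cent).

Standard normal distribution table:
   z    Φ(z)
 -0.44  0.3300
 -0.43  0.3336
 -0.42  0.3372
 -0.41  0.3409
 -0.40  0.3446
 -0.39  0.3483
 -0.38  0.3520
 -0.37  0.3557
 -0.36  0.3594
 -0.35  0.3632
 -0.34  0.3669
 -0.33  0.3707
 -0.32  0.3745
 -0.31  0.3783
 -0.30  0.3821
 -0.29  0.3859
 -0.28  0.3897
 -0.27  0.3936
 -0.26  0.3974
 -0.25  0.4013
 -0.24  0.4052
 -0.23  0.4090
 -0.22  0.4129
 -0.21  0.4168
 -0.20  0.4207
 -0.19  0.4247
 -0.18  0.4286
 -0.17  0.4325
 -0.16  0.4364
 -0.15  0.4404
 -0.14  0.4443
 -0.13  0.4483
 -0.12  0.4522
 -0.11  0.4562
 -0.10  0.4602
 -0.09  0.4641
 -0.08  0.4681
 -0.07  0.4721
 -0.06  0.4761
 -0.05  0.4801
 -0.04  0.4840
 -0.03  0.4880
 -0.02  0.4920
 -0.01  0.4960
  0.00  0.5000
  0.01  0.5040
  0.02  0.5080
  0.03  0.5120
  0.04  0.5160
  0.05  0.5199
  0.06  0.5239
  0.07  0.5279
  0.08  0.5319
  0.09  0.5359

$55.41

T = 1.25;  σ√T = 0.4696
d₁ = [ln(380/430) + (0.089 − 0.052 + ½·0.42²)·1.25] / (σ√T) = (-0.1236 + 0.1565) / 0.4696 = 0.0700 ⇒ 0.07
d₂ = 0.0700 − 0.4696 = -0.3995 ⇒ -0.40
exp(−qT) = exp(−0.052·1.25) = 0.9371;  exp(−rT) = exp(−0.089·1.25) = 0.8947
C = 380·0.9371·N(0.07) − 430·0.8947·N(-0.40) = 380·0.9371·0.5279 − 430·0.8947·0.3446 = 187.9841 − 132.5749 = 55.4093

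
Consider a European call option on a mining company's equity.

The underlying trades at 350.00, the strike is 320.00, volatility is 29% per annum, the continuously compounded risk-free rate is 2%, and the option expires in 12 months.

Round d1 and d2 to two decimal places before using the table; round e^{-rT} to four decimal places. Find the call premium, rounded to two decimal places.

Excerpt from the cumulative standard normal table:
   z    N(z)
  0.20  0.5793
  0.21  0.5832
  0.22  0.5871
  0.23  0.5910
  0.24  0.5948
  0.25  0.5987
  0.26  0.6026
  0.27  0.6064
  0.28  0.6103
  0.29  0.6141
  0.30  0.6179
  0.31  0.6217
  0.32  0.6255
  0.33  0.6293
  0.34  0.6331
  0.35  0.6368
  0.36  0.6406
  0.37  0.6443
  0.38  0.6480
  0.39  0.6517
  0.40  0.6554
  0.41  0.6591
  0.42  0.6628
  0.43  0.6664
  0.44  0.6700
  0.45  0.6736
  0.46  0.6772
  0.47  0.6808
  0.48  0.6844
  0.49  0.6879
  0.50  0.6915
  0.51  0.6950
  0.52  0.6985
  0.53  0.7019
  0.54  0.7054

59.10

σ√T = 0.29 × 1.0000 = 0.2900
d₁ = [ln(350/320) + (0.02 + 0.29²/2)·1] / 0.2900 = [0.0896 + 0.0620] / 0.2900 = 0.5230 → 0.52
d₂ = d₁ − σ√T = 0.5230 − 0.2900 = 0.2330 → 0.23
exp(−rT) = exp(−0.02·1) = 0.9802
N(d₁) = N(0.52) = 0.6985;  N(d₂) = N(0.23) = 0.5910
C = 350·0.6985 − 320·0.9802·0.5910 = 244.4750 − 185.3754 = 59.0996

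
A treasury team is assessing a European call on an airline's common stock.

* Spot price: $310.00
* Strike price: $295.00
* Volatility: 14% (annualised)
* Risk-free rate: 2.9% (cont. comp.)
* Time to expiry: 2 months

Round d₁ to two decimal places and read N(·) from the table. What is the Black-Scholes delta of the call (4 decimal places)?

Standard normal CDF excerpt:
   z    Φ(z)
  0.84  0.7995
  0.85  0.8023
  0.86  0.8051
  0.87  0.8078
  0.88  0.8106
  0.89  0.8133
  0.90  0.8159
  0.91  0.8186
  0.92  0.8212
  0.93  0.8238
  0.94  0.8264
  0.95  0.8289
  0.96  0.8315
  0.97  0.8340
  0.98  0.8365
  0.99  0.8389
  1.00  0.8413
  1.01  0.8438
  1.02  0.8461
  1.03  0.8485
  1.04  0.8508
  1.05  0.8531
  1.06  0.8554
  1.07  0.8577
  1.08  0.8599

0.8365

σ√T = 0.14 × 0.4082 = 0.0572
d₁ = [ln(310/295) + (0.029 + 0.14²/2)·0.1667] / 0.0572 = [0.0496 + 0.0065] / 0.0572 = 0.9809 ⇒ 0.98
N(d₁) = N(0.98) = 0.8365
Δ_call = N(d₁) = 0.8365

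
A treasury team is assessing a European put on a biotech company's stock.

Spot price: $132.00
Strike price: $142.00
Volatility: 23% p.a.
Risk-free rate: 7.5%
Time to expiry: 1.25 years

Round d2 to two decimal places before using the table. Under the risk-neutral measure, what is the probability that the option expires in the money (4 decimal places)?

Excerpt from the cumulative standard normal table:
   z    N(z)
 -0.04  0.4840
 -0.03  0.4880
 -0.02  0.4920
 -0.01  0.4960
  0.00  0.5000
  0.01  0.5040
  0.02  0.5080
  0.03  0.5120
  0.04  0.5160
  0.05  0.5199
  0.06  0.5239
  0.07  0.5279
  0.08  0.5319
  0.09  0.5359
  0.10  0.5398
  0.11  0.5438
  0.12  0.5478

0.5199

T = 1.25;  σ√T = 0.2571
ln(S/K) + (r + σ²/2)T = ln(132/142) + (0.075 + 0.23²/2)·1.25 = -0.0730 + 0.1268 = 0.0538
d₁ = 0.0538 / 0.2571 = 0.2092 ≈ 0.21
d₂ = d₁ − σ√T = 0.2092 − 0.2571 = -0.0480 ≈ -0.05
Risk-neutral Pr[S_T < K] = N(−d₂) = N(0.05) = 0.5199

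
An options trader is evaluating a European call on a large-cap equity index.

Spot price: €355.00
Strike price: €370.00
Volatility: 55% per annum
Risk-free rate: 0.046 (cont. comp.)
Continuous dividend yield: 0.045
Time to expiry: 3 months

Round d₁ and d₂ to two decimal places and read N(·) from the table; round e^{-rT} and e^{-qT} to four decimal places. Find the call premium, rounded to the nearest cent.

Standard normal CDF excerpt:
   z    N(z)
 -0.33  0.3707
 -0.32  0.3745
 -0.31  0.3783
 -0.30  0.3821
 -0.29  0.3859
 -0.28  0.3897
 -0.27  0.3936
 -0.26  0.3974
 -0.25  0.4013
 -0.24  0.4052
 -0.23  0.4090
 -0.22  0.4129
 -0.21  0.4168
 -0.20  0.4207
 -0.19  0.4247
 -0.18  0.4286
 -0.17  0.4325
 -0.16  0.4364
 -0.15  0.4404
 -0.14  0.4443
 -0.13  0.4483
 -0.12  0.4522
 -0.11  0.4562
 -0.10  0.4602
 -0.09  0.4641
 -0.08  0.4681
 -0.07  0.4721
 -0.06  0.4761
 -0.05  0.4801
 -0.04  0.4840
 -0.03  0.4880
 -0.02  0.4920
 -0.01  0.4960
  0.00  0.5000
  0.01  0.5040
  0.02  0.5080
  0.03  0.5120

€32.95

σ√T = 0.55 × 0.5000 = 0.2750
d₁ = [ln(355/370) + (0.046 − 0.045 + ½·0.55²)·0.25] / (σ√T) = (-0.0414 + 0.0381) / 0.2750 = -0.0121 → -0.01
d₂ = -0.0121 − 0.2750 = -0.2871 → -0.29
exp(−qT) = exp(−0.045·0.25) = 0.9888;  exp(−rT) = exp(−0.046·0.25) = 0.9886
N(d₁) = N(-0.01) = 0.4960;  N(d₂) = N(-0.29) = 0.3859
C = 355·0.9888·0.4960 − 370·0.9886·0.3859 = 174.1079 − 141.1553 = 32.9526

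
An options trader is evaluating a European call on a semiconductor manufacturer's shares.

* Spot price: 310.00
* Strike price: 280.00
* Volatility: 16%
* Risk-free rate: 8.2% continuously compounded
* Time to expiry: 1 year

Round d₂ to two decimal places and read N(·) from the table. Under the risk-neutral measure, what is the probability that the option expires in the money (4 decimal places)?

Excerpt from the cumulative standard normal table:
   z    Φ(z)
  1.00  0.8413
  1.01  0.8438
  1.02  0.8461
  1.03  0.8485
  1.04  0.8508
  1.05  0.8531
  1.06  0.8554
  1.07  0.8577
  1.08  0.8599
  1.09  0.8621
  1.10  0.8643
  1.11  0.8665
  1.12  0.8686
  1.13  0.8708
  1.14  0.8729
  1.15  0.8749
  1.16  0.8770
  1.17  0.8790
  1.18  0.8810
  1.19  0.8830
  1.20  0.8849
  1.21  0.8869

σ√T = 0.16·√1 = 0.1600
d₁ = [ln(310/280) + (0.082 + ½·0.16²)·1] / (σ√T) = (0.1018 + 0.0948) / 0.1600 = 1.2286 ⇒ 1.23
d₂ = 1.2286 − 0.1600 = 1.0686 ⇒ 1.07
Pr(exercise) under Q = N(d₂) = 0.8577

0.8577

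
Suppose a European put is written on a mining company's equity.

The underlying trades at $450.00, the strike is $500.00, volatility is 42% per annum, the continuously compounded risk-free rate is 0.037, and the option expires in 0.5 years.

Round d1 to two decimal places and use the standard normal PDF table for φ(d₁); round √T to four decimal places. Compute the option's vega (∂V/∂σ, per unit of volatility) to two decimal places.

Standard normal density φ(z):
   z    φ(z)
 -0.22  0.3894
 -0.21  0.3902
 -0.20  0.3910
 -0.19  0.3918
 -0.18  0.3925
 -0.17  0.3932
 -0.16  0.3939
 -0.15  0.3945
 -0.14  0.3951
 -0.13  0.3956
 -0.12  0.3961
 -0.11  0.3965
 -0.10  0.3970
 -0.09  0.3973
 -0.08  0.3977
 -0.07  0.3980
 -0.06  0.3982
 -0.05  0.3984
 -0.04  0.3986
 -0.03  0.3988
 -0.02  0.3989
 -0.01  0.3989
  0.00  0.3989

T = 0.5;  σ√T = 0.2970
d₁ = [ln(450/500) + (0.037 + ½·0.42²)·0.5] / (σ√T) = (-0.1054 + 0.0626) / 0.2970 = -0.1440 which rounds to -0.14
√T = √0.5 = 0.7071
φ(d₁) = φ(-0.14) = 0.3951
vega = S·φ(d₁)·√T = 450·0.3951·0.7071 = 125.7188

125.72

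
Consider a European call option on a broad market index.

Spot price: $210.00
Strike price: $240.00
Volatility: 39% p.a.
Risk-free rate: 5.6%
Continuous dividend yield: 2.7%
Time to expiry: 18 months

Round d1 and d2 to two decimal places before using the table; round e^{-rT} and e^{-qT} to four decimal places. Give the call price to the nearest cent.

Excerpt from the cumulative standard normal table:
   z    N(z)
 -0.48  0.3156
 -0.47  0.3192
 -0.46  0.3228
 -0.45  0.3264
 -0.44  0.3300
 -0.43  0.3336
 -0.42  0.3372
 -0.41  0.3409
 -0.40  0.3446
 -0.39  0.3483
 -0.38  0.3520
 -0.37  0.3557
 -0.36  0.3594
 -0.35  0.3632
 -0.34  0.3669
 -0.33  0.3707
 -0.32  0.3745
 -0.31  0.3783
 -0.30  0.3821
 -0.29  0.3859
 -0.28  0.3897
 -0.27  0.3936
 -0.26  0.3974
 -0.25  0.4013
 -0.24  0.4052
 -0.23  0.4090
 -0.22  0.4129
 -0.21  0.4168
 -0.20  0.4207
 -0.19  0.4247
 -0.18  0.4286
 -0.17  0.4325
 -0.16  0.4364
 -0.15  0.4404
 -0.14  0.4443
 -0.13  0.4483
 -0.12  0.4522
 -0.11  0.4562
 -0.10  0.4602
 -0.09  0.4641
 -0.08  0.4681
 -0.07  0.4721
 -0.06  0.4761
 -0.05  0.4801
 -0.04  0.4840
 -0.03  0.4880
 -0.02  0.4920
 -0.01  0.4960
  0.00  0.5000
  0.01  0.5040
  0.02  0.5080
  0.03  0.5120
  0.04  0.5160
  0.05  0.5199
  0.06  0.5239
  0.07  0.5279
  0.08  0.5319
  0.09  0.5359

σ√T = 0.39·√1.5 = 0.4777
d₁ = [ln(210/240) + (0.056 − 0.027 + 0.39²/2)·1.5] / 0.4777 = [-0.1335 + 0.1576] / 0.4777 = 0.0503 ≈ 0.05
d₂ = d₁ − σ√T = 0.0503 − 0.4777 = -0.4273 ≈ -0.43
e^(−qT) = e^(−0.027·1.5) = 0.9603;  e^(−rT) = e^(−0.056·1.5) = 0.9194
N(d₁) = N(0.05) = 0.5199;  N(d₂) = N(-0.43) = 0.3336
C = 210·0.9603·0.5199 − 240·0.9194·0.3336 = 104.8446 − 73.6108 = 31.2338

$31.23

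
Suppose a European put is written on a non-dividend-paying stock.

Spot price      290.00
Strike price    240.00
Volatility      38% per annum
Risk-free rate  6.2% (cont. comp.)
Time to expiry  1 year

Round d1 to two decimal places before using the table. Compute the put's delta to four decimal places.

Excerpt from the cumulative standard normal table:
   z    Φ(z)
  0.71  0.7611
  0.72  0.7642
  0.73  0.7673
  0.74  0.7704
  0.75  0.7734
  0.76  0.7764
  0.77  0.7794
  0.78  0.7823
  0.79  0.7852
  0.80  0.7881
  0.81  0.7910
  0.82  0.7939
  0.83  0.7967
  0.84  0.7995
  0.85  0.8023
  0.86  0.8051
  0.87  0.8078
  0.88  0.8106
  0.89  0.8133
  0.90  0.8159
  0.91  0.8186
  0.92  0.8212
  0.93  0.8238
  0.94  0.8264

-0.1977

σ√T = 0.38·√1 = 0.3800
d₁ = [ln(290/240) + (0.062 + 0.38²/2)·1] / 0.3800 = [0.1892 + 0.1342] / 0.3800 = 0.8512 ⇒ 0.85
N(d₁) = N(0.85) = 0.8023
Δ_put = N(d₁) − 1 = 0.8023 − 1 = -0.1977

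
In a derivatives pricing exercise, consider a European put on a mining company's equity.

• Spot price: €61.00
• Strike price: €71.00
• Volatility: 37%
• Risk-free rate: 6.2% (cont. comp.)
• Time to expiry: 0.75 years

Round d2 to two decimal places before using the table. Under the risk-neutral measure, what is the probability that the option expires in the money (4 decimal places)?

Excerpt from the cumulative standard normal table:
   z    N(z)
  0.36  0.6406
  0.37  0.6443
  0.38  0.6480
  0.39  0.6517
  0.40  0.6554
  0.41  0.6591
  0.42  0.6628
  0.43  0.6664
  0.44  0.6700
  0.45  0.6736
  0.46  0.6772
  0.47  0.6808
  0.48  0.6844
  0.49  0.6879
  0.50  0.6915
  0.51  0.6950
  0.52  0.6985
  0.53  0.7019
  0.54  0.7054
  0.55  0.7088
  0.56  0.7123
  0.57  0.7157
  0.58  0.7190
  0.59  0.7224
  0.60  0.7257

T = 0.75;  σ√T = 0.3204
ln(S/K) + (r + σ²/2)T = ln(61/71) + (0.062 + 0.37²/2)·0.75 = -0.1518 + 0.0978 = -0.0540
d₁ = -0.0540 / 0.3204 = -0.1684 ≈ -0.17
d₂ = d₁ − σ√T = -0.1684 − 0.3204 = -0.4889 ≈ -0.49
Risk-neutral Pr[S_T < K] = N(−d₂) = N(0.49) = 0.6879

0.6879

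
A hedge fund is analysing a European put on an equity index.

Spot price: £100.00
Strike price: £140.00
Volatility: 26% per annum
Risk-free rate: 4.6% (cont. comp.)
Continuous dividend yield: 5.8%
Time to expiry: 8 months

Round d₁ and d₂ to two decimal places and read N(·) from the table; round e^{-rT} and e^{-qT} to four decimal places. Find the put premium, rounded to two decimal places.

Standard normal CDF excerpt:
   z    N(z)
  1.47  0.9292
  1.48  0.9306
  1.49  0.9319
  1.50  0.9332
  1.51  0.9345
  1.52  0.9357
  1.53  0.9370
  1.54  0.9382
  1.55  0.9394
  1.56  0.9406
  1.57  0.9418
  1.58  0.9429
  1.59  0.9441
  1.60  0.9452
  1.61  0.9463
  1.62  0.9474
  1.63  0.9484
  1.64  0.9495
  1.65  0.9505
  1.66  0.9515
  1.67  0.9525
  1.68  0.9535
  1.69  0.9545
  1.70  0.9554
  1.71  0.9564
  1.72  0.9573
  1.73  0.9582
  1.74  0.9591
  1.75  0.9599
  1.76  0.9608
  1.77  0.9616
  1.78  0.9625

£40.07

σ√T = 0.26 × 0.8165 = 0.2123
d₁ = [ln(100/140) + (0.046 − 0.058 + 0.26²/2)·0.6667] / 0.2123 = [-0.3365 + 0.0145] / 0.2123 = -1.5165 ⇒ -1.52
d₂ = d₁ − σ√T = -1.5165 − 0.2123 = -1.7288 ⇒ -1.73
e^(−qT) = e^(−0.058·0.6667) = 0.9621;  e^(−rT) = e^(−0.046·0.6667) = 0.9698
N(−d₂) = N(1.73) = 0.9582;  N(−d₁) = N(1.52) = 0.9357
P = 140·0.9698·0.9582 − 100·0.9621·0.9357 = 130.0967 − 90.0237 = 40.0730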